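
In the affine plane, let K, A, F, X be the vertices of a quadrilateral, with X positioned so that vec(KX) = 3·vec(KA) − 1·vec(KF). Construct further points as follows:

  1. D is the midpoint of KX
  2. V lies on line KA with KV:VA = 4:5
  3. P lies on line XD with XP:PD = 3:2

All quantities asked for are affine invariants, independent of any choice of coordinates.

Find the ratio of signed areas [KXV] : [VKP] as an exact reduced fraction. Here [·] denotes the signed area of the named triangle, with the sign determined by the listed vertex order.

Work in coordinates with K = (0, 0), A = (1, 0), F = (0, 1), X = (3, -1).
1. D is the midpoint of KX ⇒ D = (3/2, -1/2)
2. V lies on line KA with KV:VA = 4:5 ⇒ V = (4/9, 0)
3. P lies on line XD with XP:PD = 3:2 ⇒ P = (21/10, -7/10)
2·[KXV] = 4/9, 2·[VKP] = 14/45
[KXV]:[VKP] = 4/9:14/45 = 10/7

[KXV]:[VKP] = 10/7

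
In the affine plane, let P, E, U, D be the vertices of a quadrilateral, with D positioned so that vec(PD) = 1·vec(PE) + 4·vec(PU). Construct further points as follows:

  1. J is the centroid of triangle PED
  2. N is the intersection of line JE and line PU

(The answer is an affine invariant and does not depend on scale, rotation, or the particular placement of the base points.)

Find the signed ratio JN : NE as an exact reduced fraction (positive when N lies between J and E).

JN:NE = -2/3

Work in coordinates with P = (0, 0), E = (1, 0), U = (0, 1), D = (1, 4).
1. J is the centroid of triangle PED ⇒ J = (2/3, 4/3)
2. N is the intersection of line JE and line PU ⇒ N = (0, 4)
N = J + t·(E−J) with t = -2, so JN:NE = t:(1−t) = -2:3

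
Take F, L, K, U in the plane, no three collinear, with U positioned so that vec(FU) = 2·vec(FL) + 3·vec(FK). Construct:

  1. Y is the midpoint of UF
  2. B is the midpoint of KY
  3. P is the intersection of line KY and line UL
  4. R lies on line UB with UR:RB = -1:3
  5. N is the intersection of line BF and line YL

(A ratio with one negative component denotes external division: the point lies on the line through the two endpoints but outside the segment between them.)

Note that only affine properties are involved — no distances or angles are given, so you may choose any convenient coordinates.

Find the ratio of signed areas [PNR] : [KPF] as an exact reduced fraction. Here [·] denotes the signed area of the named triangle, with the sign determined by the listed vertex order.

Assign F = (0, 0), L = (1, 0), K = (0, 1), U = (2, 3) — the answer is frame-independent, so this choice is without loss of generality.
1. Y is the midpoint of UF ⇒ Y = (1, 3/2)
2. B is the midpoint of KY ⇒ B = (1/2, 5/4)
3. P is the intersection of line KY and line UL ⇒ P = (8/5, 9/5)
4. R lies on line UB with UR:RB = -1:3 ⇒ R = (11/4, 31/8)
5. N is the intersection of line BF and line YL ⇒ N = (1, 5/2)
2·[PNR] = -41/20, 2·[KPF] = -8/5
[PNR]:[KPF] = -41/20:-8/5 = 41/32

[PNR]:[KPF] = 41/32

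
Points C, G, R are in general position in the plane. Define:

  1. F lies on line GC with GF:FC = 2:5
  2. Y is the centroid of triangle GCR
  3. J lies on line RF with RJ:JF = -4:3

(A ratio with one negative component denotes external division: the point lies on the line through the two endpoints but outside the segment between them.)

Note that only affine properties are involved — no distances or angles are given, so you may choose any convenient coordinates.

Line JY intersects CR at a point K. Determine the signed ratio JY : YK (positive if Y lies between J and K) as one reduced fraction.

Set C = (0, 0), G = (1, 0), R = (0, 1); any affine frame gives the same invariant.
1. F lies on line GC with GF:FC = 2:5 ⇒ F = (5/7, 0)
2. Y is the centroid of triangle GCR ⇒ Y = (1/3, 1/3)
3. J lies on line RF with RJ:JF = -4:3 ⇒ J = (20/7, -3)
line JY meets CR at K = (0, 41/53)
Y = J + t·(K−J) with t = 53/60, so JY:YK = 53/60:7/60

JY:YK = 53/7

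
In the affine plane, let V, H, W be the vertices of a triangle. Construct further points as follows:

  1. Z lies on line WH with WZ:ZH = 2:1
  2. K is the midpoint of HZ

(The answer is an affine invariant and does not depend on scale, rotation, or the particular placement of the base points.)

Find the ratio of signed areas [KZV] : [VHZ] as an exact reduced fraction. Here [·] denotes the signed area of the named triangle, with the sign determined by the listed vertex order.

[KZV]:[VHZ] = 1/2

Set V = (0, 0), H = (1, 0), W = (0, 1); any affine frame gives the same invariant.
1. Z lies on line WH with WZ:ZH = 2:1 ⇒ Z = (2/3, 1/3)
2. K is the midpoint of HZ ⇒ K = (5/6, 1/6)
2·[KZV] = 1/6, 2·[VHZ] = 1/3
[KZV]:[VHZ] = 1/6:1/3 = 1/2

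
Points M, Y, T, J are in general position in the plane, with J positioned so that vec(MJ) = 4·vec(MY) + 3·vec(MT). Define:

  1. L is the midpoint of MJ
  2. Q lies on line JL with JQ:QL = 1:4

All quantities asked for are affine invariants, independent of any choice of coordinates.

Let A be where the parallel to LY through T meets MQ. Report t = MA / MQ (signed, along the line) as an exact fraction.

t = -10/27

Work in coordinates with M = (0, 0), Y = (1, 0), T = (0, 1), J = (4, 3).
1. L is the midpoint of MJ ⇒ L = (2, 3/2)
2. Q lies on line JL with JQ:QL = 1:4 ⇒ Q = (18/5, 27/10)
through T parallel to LY: direction (-1, -3/2); meets MQ at A = (-4/3, -1)
A = M + t·(Q−M) with t = -10/27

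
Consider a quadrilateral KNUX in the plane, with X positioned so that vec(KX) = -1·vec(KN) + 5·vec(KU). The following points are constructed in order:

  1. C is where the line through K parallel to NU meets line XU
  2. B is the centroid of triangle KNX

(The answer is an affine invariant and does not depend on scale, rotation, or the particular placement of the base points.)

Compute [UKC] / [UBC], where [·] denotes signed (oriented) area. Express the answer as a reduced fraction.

Work in coordinates with K = (0, 0), N = (1, 0), U = (0, 1), X = (-1, 5).
1. C is where the line through K parallel to NU meets line XU ⇒ C = (1/3, -1/3)
2. B is the centroid of triangle KNX ⇒ B = (0, 5/3)
2·[UKC] = 1/3, 2·[UBC] = -2/9
[UKC]:[UBC] = 1/3:-2/9 = -3/2

[UKC]:[UBC] = -3/2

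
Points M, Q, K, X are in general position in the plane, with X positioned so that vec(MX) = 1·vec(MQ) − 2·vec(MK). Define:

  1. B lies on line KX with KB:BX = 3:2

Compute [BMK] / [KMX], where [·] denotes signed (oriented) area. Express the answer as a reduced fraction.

Choose coordinates M = (0, 0), Q = (1, 0), K = (0, 1), X = (1, -2).
1. B lies on line KX with KB:BX = 3:2 ⇒ B = (3/5, -4/5)
2·[BMK] = -3/5, 2·[KMX] = 1
[BMK]:[KMX] = -3/5:1 = -3/5

[BMK]:[KMX] = -3/5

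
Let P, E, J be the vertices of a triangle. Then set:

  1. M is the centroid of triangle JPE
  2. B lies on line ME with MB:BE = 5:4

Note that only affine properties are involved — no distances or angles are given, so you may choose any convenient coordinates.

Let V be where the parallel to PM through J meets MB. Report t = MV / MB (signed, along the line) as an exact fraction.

Assign P = (0, 0), E = (1, 0), J = (0, 1) — the answer is frame-independent, so this choice is without loss of generality.
1. M is the centroid of triangle JPE ⇒ M = (1/3, 1/3)
2. B lies on line ME with MB:BE = 5:4 ⇒ B = (19/27, 4/27)
through J parallel to PM: direction (1/3, 1/3); meets MB at V = (-1/3, 2/3)
V = M + t·(B−M) with t = -9/5

t = -9/5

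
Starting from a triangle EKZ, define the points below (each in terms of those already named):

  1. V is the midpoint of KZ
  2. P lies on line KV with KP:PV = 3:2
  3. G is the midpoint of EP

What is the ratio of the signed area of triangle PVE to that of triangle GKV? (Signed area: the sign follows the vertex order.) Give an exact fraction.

[PVE]:[GKV] = 4/5

Work in coordinates with E = (0, 0), K = (1, 0), Z = (0, 1).
1. V is the midpoint of KZ ⇒ V = (1/2, 1/2)
2. P lies on line KV with KP:PV = 3:2 ⇒ P = (7/10, 3/10)
3. G is the midpoint of EP ⇒ G = (7/20, 3/20)
2·[PVE] = 1/5, 2·[GKV] = 1/4
[PVE]:[GKV] = 1/5:1/4 = 4/5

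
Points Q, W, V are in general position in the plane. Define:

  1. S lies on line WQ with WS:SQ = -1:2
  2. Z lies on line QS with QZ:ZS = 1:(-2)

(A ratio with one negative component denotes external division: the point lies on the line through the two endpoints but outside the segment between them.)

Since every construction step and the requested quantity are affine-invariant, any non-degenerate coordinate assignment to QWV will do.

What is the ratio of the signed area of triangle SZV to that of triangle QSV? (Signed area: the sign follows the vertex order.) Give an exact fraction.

[SZV]:[QSV] = -2

Assign Q = (0, 0), W = (1, 0), V = (0, 1) — the answer is frame-independent, so this choice is without loss of generality.
1. S lies on line WQ with WS:SQ = -1:2 ⇒ S = (2, 0)
2. Z lies on line QS with QZ:ZS = 1:(-2) ⇒ Z = (-2, 0)
2·[SZV] = -4, 2·[QSV] = 2
[SZV]:[QSV] = -4:2 = -2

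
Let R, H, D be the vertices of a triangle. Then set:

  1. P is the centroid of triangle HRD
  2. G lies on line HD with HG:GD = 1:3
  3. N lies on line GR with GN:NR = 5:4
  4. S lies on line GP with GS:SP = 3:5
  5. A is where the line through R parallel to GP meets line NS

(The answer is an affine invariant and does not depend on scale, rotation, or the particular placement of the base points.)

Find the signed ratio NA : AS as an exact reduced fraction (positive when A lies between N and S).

Set R = (0, 0), H = (1, 0), D = (0, 1); any affine frame gives the same invariant.
1. P is the centroid of triangle HRD ⇒ P = (1/3, 1/3)
2. G lies on line HD with HG:GD = 1:3 ⇒ G = (3/4, 1/4)
3. N lies on line GR with GN:NR = 5:4 ⇒ N = (1/3, 1/9)
4. S lies on line GP with GS:SP = 3:5 ⇒ S = (19/32, 9/32)
5. A is where the line through R parallel to GP meets line NS ⇒ A = (1/8, -1/40)
A = N + t·(S−N) with t = -4/5, so NA:AS = t:(1−t) = -4/5:9/5

NA:AS = -4/9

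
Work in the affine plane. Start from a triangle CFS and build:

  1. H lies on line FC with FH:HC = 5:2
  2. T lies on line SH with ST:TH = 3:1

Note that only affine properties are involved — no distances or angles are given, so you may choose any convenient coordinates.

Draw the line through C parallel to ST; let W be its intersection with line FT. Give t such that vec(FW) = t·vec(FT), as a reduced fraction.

Assign C = (0, 0), F = (1, 0), S = (0, 1) — the answer is frame-independent, so this choice is without loss of generality.
1. H lies on line FC with FH:HC = 5:2 ⇒ H = (2/7, 0)
2. T lies on line SH with ST:TH = 3:1 ⇒ T = (3/14, 1/4)
through C parallel to ST: direction (3/14, -3/4); meets FT at W = (-1/10, 7/20)
W = F + t·(T−F) with t = 7/5

t = 7/5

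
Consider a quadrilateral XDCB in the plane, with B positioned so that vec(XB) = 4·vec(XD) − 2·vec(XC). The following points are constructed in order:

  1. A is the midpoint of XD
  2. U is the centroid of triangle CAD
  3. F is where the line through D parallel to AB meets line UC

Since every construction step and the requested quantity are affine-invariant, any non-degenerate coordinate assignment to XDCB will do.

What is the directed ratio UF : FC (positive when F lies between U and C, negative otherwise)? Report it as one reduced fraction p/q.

UF:FC = -1/9

Choose coordinates X = (0, 0), D = (1, 0), C = (0, 1), B = (4, -2).
1. A is the midpoint of XD ⇒ A = (1/2, 0)
2. U is the centroid of triangle CAD ⇒ U = (1/2, 1/3)
3. F is where the line through D parallel to AB meets line UC ⇒ F = (9/16, 1/4)
F = U + t·(C−U) with t = -1/8, so UF:FC = t:(1−t) = -1/8:9/8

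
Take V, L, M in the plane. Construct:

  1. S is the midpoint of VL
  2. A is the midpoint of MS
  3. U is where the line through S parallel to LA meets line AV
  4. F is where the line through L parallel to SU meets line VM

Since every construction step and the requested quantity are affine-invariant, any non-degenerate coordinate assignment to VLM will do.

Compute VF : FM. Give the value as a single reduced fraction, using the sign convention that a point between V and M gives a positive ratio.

VF:FM = 2

Set V = (0, 0), L = (1, 0), M = (0, 1); any affine frame gives the same invariant.
1. S is the midpoint of VL ⇒ S = (1/2, 0)
2. A is the midpoint of MS ⇒ A = (1/4, 1/2)
3. U is where the line through S parallel to LA meets line AV ⇒ U = (1/8, 1/4)
4. F is where the line through L parallel to SU meets line VM ⇒ F = (0, 2/3)
F = V + t·(M−V) with t = 2/3, so VF:FM = t:(1−t) = 2/3:1/3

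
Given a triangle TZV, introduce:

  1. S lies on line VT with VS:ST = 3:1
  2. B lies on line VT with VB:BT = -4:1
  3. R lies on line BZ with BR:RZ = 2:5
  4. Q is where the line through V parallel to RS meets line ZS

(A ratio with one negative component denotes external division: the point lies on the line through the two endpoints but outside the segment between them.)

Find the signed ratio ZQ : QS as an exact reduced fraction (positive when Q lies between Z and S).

Choose coordinates T = (0, 0), Z = (1, 0), V = (0, 1).
1. S lies on line VT with VS:ST = 3:1 ⇒ S = (0, 1/4)
2. B lies on line VT with VB:BT = -4:1 ⇒ B = (0, -1/3)
3. R lies on line BZ with BR:RZ = 2:5 ⇒ R = (2/7, -5/21)
4. Q is where the line through V parallel to RS meets line ZS ⇒ Q = (18/35, 17/140)
Q = Z + t·(S−Z) with t = 17/35, so ZQ:QS = t:(1−t) = 17/35:18/35

ZQ:QS = 17/18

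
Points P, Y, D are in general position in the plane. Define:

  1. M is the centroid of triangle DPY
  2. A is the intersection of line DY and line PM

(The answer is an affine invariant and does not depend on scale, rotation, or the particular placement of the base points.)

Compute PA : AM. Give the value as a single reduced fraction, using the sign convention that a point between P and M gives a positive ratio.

PA:AM = -3

Assign P = (0, 0), Y = (1, 0), D = (0, 1) — the answer is frame-independent, so this choice is without loss of generality.
1. M is the centroid of triangle DPY ⇒ M = (1/3, 1/3)
2. A is the intersection of line DY and line PM ⇒ A = (1/2, 1/2)
A = P + t·(M−P) with t = 3/2, so PA:AM = t:(1−t) = 3/2:-1/2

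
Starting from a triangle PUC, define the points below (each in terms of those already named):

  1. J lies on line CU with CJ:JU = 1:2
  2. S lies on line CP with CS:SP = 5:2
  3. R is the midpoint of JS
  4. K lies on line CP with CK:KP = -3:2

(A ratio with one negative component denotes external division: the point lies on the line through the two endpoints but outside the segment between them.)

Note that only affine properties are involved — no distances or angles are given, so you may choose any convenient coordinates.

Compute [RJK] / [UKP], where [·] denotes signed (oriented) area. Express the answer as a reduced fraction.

[RJK]:[UKP] = 4/21

Choose coordinates P = (0, 0), U = (1, 0), C = (0, 1).
1. J lies on line CU with CJ:JU = 1:2 ⇒ J = (1/3, 2/3)
2. S lies on line CP with CS:SP = 5:2 ⇒ S = (0, 2/7)
3. R is the midpoint of JS ⇒ R = (1/6, 10/21)
4. K lies on line CP with CK:KP = -3:2 ⇒ K = (0, -2)
2·[RJK] = -8/21, 2·[UKP] = -2
[RJK]:[UKP] = -8/21:-2 = 4/21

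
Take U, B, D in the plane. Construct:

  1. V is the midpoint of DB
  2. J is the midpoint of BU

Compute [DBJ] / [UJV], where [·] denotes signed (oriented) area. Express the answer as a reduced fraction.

[DBJ]:[UJV] = -2

Choose coordinates U = (0, 0), B = (1, 0), D = (0, 1).
1. V is the midpoint of DB ⇒ V = (1/2, 1/2)
2. J is the midpoint of BU ⇒ J = (1/2, 0)
2·[DBJ] = -1/2, 2·[UJV] = 1/4
[DBJ]:[UJV] = -1/2:1/4 = -2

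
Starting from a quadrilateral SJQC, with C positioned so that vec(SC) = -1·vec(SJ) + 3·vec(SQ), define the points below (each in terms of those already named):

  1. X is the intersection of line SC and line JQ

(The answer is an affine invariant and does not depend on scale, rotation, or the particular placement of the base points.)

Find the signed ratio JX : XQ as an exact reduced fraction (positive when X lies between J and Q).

Choose coordinates S = (0, 0), J = (1, 0), Q = (0, 1), C = (-1, 3).
1. X is the intersection of line SC and line JQ ⇒ X = (-1/2, 3/2)
X = J + t·(Q−J) with t = 3/2, so JX:XQ = t:(1−t) = 3/2:-1/2

JX:XQ = -3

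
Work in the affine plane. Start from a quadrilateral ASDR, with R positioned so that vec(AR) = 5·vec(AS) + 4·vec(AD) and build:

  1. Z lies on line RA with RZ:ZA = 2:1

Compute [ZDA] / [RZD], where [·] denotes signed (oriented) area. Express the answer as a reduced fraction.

[ZDA]:[RZD] = -1/2

Assign A = (0, 0), S = (1, 0), D = (0, 1), R = (5, 4) — the answer is frame-independent, so this choice is without loss of generality.
1. Z lies on line RA with RZ:ZA = 2:1 ⇒ Z = (5/3, 4/3)
2·[ZDA] = 5/3, 2·[RZD] = -10/3
[ZDA]:[RZD] = 5/3:-10/3 = -1/2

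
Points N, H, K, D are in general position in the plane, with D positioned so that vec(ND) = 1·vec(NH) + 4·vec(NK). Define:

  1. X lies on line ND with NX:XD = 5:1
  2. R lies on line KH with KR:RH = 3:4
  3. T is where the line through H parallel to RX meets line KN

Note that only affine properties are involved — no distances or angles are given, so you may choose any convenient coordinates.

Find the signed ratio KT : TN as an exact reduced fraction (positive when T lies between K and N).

Set N = (0, 0), H = (1, 0), K = (0, 1), D = (1, 4); any affine frame gives the same invariant.
1. X lies on line ND with NX:XD = 5:1 ⇒ X = (5/6, 10/3)
2. R lies on line KH with KR:RH = 3:4 ⇒ R = (3/7, 4/7)
3. T is where the line through H parallel to RX meets line KN ⇒ T = (0, -116/17)
T = K + t·(N−K) with t = 133/17, so KT:TN = t:(1−t) = 133/17:-116/17

KT:TN = -133/116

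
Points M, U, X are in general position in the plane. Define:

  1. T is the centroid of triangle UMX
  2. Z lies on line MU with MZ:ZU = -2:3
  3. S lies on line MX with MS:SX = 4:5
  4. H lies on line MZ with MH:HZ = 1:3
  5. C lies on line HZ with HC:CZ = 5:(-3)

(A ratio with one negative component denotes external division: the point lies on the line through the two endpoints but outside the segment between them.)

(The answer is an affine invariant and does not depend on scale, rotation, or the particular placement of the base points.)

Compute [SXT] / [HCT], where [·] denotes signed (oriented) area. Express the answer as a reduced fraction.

[SXT]:[HCT] = 4/27

Assign M = (0, 0), U = (1, 0), X = (0, 1) — the answer is frame-independent, so this choice is without loss of generality.
1. T is the centroid of triangle UMX ⇒ T = (1/3, 1/3)
2. Z lies on line MU with MZ:ZU = -2:3 ⇒ Z = (-2, 0)
3. S lies on line MX with MS:SX = 4:5 ⇒ S = (0, 4/9)
4. H lies on line MZ with MH:HZ = 1:3 ⇒ H = (-1/2, 0)
5. C lies on line HZ with HC:CZ = 5:(-3) ⇒ C = (-17/4, 0)
2·[SXT] = -5/27, 2·[HCT] = -5/4
[SXT]:[HCT] = -5/27:-5/4 = 4/27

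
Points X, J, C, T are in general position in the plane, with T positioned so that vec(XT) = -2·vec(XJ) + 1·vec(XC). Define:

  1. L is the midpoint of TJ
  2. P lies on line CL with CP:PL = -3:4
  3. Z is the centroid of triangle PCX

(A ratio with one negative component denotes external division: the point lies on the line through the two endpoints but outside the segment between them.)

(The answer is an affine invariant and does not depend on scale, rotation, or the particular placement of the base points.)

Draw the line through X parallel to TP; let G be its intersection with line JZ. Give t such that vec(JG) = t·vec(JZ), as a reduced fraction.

t = 9/29

Assign X = (0, 0), J = (1, 0), C = (0, 1), T = (-2, 1) — the answer is frame-independent, so this choice is without loss of generality.
1. L is the midpoint of TJ ⇒ L = (-1/2, 1/2)
2. P lies on line CL with CP:PL = -3:4 ⇒ P = (3/2, 5/2)
3. Z is the centroid of triangle PCX ⇒ Z = (1/2, 7/6)
through X parallel to TP: direction (7/2, 3/2); meets JZ at G = (49/58, 21/58)
G = J + t·(Z−J) with t = 9/29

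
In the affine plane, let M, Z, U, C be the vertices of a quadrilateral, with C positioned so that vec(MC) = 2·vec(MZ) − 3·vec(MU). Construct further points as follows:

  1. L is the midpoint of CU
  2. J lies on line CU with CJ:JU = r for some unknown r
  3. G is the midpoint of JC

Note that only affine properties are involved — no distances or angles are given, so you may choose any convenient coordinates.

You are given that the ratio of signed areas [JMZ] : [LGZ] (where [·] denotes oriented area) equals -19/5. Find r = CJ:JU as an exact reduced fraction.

Choose coordinates M = (0, 0), Z = (1, 0), U = (0, 1), C = (2, -3).
1. L is the midpoint of CU ⇒ L = (1, -1)
2. With CJ:JU = r, write λ = r/(r+1) so J = C + λ·(U−C); J is affine-linear in λ
3. G is the midpoint of JC ⇒ G is an affine combination of earlier points and hence also affine-linear in λ
Every point depending on J is an affine combination of J and λ-independent points, so each such coordinate is linear in λ; the λ² term in each signed area is a multiple of (U−C)×(U−C) = 0, so 2·[JMZ] and 2·[LGZ] are each linear in λ. Evaluating at λ=0 and λ=1:
  2·[JMZ] = 4·λ − 3,   2·[LGZ] = −λ + 1
So [JMZ]:[LGZ] = (4·λ − 3) / (−λ + 1). Setting this equal to -19/5:
  4·λ − 3 = -19/5·(−λ + 1)  ⇒  λ = -4
Then r = λ/(1−λ) = (-4)/(5) = -4/5. Check: with r = -4/5, J = (10, -19) and [JMZ]:[LGZ] = -19/5 as required.

r = -4/5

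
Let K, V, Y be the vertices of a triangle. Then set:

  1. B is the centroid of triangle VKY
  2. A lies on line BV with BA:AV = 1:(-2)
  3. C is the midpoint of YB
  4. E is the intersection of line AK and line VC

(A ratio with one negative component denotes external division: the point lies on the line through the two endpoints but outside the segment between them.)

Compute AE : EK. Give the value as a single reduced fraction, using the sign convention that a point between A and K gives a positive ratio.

AE:EK = -1/2

Choose coordinates K = (0, 0), V = (1, 0), Y = (0, 1).
1. B is the centroid of triangle VKY ⇒ B = (1/3, 1/3)
2. A lies on line BV with BA:AV = 1:(-2) ⇒ A = (-1/3, 2/3)
3. C is the midpoint of YB ⇒ C = (1/6, 2/3)
4. E is the intersection of line AK and line VC ⇒ E = (-2/3, 4/3)
E = A + t·(K−A) with t = -1, so AE:EK = t:(1−t) = -1:2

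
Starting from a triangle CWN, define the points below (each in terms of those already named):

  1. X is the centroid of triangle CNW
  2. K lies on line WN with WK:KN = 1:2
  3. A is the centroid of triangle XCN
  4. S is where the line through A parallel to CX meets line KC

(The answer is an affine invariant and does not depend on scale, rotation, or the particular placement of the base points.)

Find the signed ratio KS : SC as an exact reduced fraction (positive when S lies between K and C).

Set C = (0, 0), W = (1, 0), N = (0, 1); any affine frame gives the same invariant.
1. X is the centroid of triangle CNW ⇒ X = (1/3, 1/3)
2. K lies on line WN with WK:KN = 1:2 ⇒ K = (2/3, 1/3)
3. A is the centroid of triangle XCN ⇒ A = (1/9, 4/9)
4. S is where the line through A parallel to CX meets line KC ⇒ S = (-2/3, -1/3)
S = K + t·(C−K) with t = 2, so KS:SC = t:(1−t) = 2:-1

KS:SC = -2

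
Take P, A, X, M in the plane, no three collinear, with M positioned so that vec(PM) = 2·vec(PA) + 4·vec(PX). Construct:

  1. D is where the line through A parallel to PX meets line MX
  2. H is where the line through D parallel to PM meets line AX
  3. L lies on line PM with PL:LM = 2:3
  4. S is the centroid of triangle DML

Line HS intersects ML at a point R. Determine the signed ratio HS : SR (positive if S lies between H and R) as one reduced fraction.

HS:SR = 2

Work in coordinates with P = (0, 0), A = (1, 0), X = (0, 1), M = (2, 4).
1. D is where the line through A parallel to PX meets line MX ⇒ D = (1, 5/2)
2. H is where the line through D parallel to PM meets line AX ⇒ H = (1/6, 5/6)
3. L lies on line PM with PL:LM = 2:3 ⇒ L = (4/5, 8/5)
4. S is the centroid of triangle DML ⇒ S = (19/15, 27/10)
line HS meets ML at R = (109/60, 109/30)
S = H + t·(R−H) with t = 2/3, so HS:SR = 2/3:1/3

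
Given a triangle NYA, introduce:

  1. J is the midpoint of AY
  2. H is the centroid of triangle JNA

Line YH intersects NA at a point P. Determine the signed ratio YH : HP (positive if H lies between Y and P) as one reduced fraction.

Assign N = (0, 0), Y = (1, 0), A = (0, 1) — the answer is frame-independent, so this choice is without loss of generality.
1. J is the midpoint of AY ⇒ J = (1/2, 1/2)
2. H is the centroid of triangle JNA ⇒ H = (1/6, 1/2)
line YH meets NA at P = (0, 3/5)
H = Y + t·(P−Y) with t = 5/6, so YH:HP = 5/6:1/6

YH:HP = 5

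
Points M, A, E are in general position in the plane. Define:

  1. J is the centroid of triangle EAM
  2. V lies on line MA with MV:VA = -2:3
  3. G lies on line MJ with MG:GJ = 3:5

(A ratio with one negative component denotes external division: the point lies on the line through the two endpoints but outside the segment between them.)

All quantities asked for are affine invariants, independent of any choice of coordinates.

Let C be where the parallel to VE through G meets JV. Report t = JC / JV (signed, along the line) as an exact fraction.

Assign M = (0, 0), A = (1, 0), E = (0, 1) — the answer is frame-independent, so this choice is without loss of generality.
1. J is the centroid of triangle EAM ⇒ J = (1/3, 1/3)
2. V lies on line MA with MV:VA = -2:3 ⇒ V = (-2, 0)
3. G lies on line MJ with MG:GJ = 3:5 ⇒ G = (1/8, 1/8)
through G parallel to VE: direction (2, 1); meets JV at C = (5/8, 3/8)
C = J + t·(V−J) with t = -1/8

t = -1/8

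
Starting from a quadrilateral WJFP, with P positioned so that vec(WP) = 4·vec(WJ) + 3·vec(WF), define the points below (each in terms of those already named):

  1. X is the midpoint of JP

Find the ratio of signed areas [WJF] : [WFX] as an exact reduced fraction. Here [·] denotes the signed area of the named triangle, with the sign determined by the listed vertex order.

[WJF]:[WFX] = -2/5

Set W = (0, 0), J = (1, 0), F = (0, 1), P = (4, 3); any affine frame gives the same invariant.
1. X is the midpoint of JP ⇒ X = (5/2, 3/2)
2·[WJF] = 1, 2·[WFX] = -5/2
[WJF]:[WFX] = 1:-5/2 = -2/5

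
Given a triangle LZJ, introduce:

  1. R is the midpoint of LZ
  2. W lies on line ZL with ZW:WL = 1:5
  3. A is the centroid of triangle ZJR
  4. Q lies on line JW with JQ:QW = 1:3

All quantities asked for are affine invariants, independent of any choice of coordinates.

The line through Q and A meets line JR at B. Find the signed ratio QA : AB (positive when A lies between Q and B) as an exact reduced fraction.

QA:AB = -1/2

Set L = (0, 0), Z = (1, 0), J = (0, 1); any affine frame gives the same invariant.
1. R is the midpoint of LZ ⇒ R = (1/2, 0)
2. W lies on line ZL with ZW:WL = 1:5 ⇒ W = (5/6, 0)
3. A is the centroid of triangle ZJR ⇒ A = (1/2, 1/3)
4. Q lies on line JW with JQ:QW = 1:3 ⇒ Q = (5/24, 3/4)
line QA meets JR at B = (-1/12, 7/6)
A = Q + t·(B−Q) with t = -1, so QA:AB = -1:2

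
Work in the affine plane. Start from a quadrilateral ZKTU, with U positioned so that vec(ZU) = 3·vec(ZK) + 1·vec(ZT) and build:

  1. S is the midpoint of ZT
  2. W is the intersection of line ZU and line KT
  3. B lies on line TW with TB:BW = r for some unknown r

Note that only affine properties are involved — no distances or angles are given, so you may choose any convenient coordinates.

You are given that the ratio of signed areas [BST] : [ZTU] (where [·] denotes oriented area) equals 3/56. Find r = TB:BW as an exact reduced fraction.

Work in coordinates with Z = (0, 0), K = (1, 0), T = (0, 1), U = (3, 1).
1. S is the midpoint of ZT ⇒ S = (0, 1/2)
2. W is the intersection of line ZU and line KT ⇒ W = (3/4, 1/4)
3. With TB:BW = r, write λ = r/(r+1) so B = T + λ·(W−T); B is affine-linear in λ
Every point depending on B is an affine combination of B and λ-independent points, so each such coordinate is linear in λ; the λ² term in each signed area is a multiple of (W−T)×(W−T) = 0, so 2·[BST] and 2·[ZTU] are each linear in λ. Evaluating at λ=0 and λ=1:
  2·[BST] = -3/8·λ,   2·[ZTU] = -3
So [BST]:[ZTU] = (-3/8·λ) / (-3). Setting this equal to 3/56:
  -3/8·λ = 3/56·(-3)  ⇒  λ = 3/7
Then r = λ/(1−λ) = (3/7)/(4/7) = 3/4. Check: with r = 3/4, B = (9/28, 19/28) and [BST]:[ZTU] = 3/56 as required.

r = 3/4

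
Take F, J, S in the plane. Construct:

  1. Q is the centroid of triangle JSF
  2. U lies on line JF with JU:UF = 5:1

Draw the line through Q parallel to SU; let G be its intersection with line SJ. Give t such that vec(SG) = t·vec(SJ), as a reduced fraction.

Assign F = (0, 0), J = (1, 0), S = (0, 1) — the answer is frame-independent, so this choice is without loss of generality.
1. Q is the centroid of triangle JSF ⇒ Q = (1/3, 1/3)
2. U lies on line JF with JU:UF = 5:1 ⇒ U = (1/6, 0)
through Q parallel to SU: direction (1/6, -1); meets SJ at G = (4/15, 11/15)
G = S + t·(J−S) with t = 4/15

t = 4/15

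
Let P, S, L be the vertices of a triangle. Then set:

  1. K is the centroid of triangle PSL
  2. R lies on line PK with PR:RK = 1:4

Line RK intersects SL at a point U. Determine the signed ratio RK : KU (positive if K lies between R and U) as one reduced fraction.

RK:KU = 8/5

Set P = (0, 0), S = (1, 0), L = (0, 1); any affine frame gives the same invariant.
1. K is the centroid of triangle PSL ⇒ K = (1/3, 1/3)
2. R lies on line PK with PR:RK = 1:4 ⇒ R = (1/15, 1/15)
line RK meets SL at U = (1/2, 1/2)
K = R + t·(U−R) with t = 8/13, so RK:KU = 8/13:5/13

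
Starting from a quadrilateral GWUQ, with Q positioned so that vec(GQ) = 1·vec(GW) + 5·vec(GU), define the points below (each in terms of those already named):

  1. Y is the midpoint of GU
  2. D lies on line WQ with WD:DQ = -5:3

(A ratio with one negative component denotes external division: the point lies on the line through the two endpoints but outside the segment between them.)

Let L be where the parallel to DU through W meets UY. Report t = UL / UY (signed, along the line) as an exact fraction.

t = 25

Choose coordinates G = (0, 0), W = (1, 0), U = (0, 1), Q = (1, 5).
1. Y is the midpoint of GU ⇒ Y = (0, 1/2)
2. D lies on line WQ with WD:DQ = -5:3 ⇒ D = (1, 25/2)
through W parallel to DU: direction (-1, -23/2); meets UY at L = (0, -23/2)
L = U + t·(Y−U) with t = 25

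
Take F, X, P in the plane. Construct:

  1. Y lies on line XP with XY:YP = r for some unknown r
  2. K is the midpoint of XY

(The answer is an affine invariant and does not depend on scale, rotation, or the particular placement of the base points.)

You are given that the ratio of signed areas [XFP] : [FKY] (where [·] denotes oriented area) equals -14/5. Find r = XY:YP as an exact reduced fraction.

r = 5/2

Set F = (0, 0), X = (1, 0), P = (0, 1); any affine frame gives the same invariant.
1. With XY:YP = r, write λ = r/(r+1) so Y = X + λ·(P−X); Y is affine-linear in λ
2. K is the midpoint of XY ⇒ K is an affine combination of earlier points and hence also affine-linear in λ
Every point depending on Y is an affine combination of Y and λ-independent points, so each such coordinate is linear in λ; the λ² term in each signed area is a multiple of (P−X)×(P−X) = 0, so 2·[XFP] and 2·[FKY] are each linear in λ. Evaluating at λ=0 and λ=1:
  2·[XFP] = -1,   2·[FKY] = 1/2·λ
So [XFP]:[FKY] = (-1) / (1/2·λ). Setting this equal to -14/5:
  -1 = -14/5·(1/2·λ)  ⇒  λ = 5/7
Then r = λ/(1−λ) = (5/7)/(2/7) = 5/2. Check: with r = 5/2, Y = (2/7, 5/7) and [XFP]:[FKY] = -14/5 as required.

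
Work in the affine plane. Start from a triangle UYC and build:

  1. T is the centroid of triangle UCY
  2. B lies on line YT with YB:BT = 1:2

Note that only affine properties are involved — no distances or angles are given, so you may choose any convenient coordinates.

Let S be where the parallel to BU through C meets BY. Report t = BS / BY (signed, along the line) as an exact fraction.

Assign U = (0, 0), Y = (1, 0), C = (0, 1) — the answer is frame-independent, so this choice is without loss of generality.
1. T is the centroid of triangle UCY ⇒ T = (1/3, 1/3)
2. B lies on line YT with YB:BT = 1:2 ⇒ B = (7/9, 1/9)
through C parallel to BU: direction (-7/9, -1/9); meets BY at S = (-7/9, 8/9)
S = B + t·(Y−B) with t = -7

t = -7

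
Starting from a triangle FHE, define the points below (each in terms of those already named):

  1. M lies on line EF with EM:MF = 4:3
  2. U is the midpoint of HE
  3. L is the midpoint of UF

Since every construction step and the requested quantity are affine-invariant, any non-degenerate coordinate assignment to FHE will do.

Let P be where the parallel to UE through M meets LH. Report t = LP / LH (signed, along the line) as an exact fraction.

Choose coordinates F = (0, 0), H = (1, 0), E = (0, 1).
1. M lies on line EF with EM:MF = 4:3 ⇒ M = (0, 3/7)
2. U is the midpoint of HE ⇒ U = (1/2, 1/2)
3. L is the midpoint of UF ⇒ L = (1/4, 1/4)
through M parallel to UE: direction (-1/2, 1/2); meets LH at P = (1/7, 2/7)
P = L + t·(H−L) with t = -1/7

t = -1/7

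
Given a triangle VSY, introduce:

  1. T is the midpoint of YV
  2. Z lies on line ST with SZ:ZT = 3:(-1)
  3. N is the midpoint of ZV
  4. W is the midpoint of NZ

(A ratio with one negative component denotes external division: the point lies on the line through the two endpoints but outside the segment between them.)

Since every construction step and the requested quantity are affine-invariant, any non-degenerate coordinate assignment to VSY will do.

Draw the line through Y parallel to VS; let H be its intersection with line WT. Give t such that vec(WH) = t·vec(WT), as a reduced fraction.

Choose coordinates V = (0, 0), S = (1, 0), Y = (0, 1).
1. T is the midpoint of YV ⇒ T = (0, 1/2)
2. Z lies on line ST with SZ:ZT = 3:(-1) ⇒ Z = (-1/2, 3/4)
3. N is the midpoint of ZV ⇒ N = (-1/4, 3/8)
4. W is the midpoint of NZ ⇒ W = (-3/8, 9/16)
through Y parallel to VS: direction (1, 0); meets WT at H = (-3, 1)
H = W + t·(T−W) with t = -7

t = -7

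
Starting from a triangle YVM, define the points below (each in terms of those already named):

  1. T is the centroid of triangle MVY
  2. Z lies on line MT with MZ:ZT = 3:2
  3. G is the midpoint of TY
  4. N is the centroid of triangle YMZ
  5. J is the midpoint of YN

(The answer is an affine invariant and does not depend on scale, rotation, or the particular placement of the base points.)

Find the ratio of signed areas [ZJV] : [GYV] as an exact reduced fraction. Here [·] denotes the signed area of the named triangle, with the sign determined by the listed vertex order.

Set Y = (0, 0), V = (1, 0), M = (0, 1); any affine frame gives the same invariant.
1. T is the centroid of triangle MVY ⇒ T = (1/3, 1/3)
2. Z lies on line MT with MZ:ZT = 3:2 ⇒ Z = (1/5, 3/5)
3. G is the midpoint of TY ⇒ G = (1/6, 1/6)
4. N is the centroid of triangle YMZ ⇒ N = (1/15, 8/15)
5. J is the midpoint of YN ⇒ J = (1/30, 4/15)
2·[ZJV] = 11/30, 2·[GYV] = 1/6
[ZJV]:[GYV] = 11/30:1/6 = 11/5

[ZJV]:[GYV] = 11/5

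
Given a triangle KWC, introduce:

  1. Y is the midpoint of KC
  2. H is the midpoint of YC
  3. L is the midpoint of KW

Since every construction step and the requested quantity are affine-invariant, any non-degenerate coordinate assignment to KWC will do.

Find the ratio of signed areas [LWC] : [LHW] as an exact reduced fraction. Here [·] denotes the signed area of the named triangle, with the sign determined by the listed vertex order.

[LWC]:[LHW] = -4/3

Choose coordinates K = (0, 0), W = (1, 0), C = (0, 1).
1. Y is the midpoint of KC ⇒ Y = (0, 1/2)
2. H is the midpoint of YC ⇒ H = (0, 3/4)
3. L is the midpoint of KW ⇒ L = (1/2, 0)
2·[LWC] = 1/2, 2·[LHW] = -3/8
[LWC]:[LHW] = 1/2:-3/8 = -4/3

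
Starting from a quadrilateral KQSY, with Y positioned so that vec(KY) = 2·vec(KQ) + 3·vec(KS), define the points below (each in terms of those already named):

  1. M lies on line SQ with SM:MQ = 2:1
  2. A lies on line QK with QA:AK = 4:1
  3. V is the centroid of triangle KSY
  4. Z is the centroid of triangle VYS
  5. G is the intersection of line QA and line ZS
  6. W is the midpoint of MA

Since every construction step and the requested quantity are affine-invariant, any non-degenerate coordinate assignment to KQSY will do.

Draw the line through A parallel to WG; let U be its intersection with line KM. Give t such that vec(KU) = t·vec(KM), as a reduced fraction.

Set K = (0, 0), Q = (1, 0), S = (0, 1), Y = (2, 3); any affine frame gives the same invariant.
1. M lies on line SQ with SM:MQ = 2:1 ⇒ M = (2/3, 1/3)
2. A lies on line QK with QA:AK = 4:1 ⇒ A = (1/5, 0)
3. V is the centroid of triangle KSY ⇒ V = (2/3, 4/3)
4. Z is the centroid of triangle VYS ⇒ Z = (8/9, 16/9)
5. G is the intersection of line QA and line ZS ⇒ G = (-8/7, 0)
6. W is the midpoint of MA ⇒ W = (13/30, 1/6)
through A parallel to WG: direction (-331/210, -1/6); meets KM at U = (-14/261, -7/261)
U = K + t·(M−K) with t = -7/87

t = -7/87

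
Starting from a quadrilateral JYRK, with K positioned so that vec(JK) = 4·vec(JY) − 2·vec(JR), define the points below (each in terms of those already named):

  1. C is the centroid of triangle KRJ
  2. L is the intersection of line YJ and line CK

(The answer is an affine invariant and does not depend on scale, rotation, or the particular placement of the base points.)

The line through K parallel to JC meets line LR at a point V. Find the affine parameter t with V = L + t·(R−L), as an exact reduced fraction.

t = -3/2

Assign J = (0, 0), Y = (1, 0), R = (0, 1), K = (4, -2) — the answer is frame-independent, so this choice is without loss of generality.
1. C is the centroid of triangle KRJ ⇒ C = (4/3, -1/3)
2. L is the intersection of line YJ and line CK ⇒ L = (4/5, 0)
through K parallel to JC: direction (4/3, -1/3); meets LR at V = (2, -3/2)
V = L + t·(R−L) with t = -3/2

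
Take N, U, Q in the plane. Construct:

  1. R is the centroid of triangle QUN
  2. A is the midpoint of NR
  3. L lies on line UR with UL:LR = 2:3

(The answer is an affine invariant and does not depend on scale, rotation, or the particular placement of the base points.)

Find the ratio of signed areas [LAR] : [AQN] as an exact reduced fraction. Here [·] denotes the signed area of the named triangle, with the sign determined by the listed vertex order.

Assign N = (0, 0), U = (1, 0), Q = (0, 1) — the answer is frame-independent, so this choice is without loss of generality.
1. R is the centroid of triangle QUN ⇒ R = (1/3, 1/3)
2. A is the midpoint of NR ⇒ A = (1/6, 1/6)
3. L lies on line UR with UL:LR = 2:3 ⇒ L = (11/15, 2/15)
2·[LAR] = -1/10, 2·[AQN] = 1/6
[LAR]:[AQN] = -1/10:1/6 = -3/5

[LAR]:[AQN] = -3/5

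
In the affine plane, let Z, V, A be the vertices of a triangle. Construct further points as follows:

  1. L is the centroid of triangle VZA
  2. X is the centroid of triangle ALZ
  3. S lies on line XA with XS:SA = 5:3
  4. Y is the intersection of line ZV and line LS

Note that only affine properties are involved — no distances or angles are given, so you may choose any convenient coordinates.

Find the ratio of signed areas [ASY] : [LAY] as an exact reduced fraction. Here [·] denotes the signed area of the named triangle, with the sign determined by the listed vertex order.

Choose coordinates Z = (0, 0), V = (1, 0), A = (0, 1).
1. L is the centroid of triangle VZA ⇒ L = (1/3, 1/3)
2. X is the centroid of triangle ALZ ⇒ X = (1/9, 4/9)
3. S lies on line XA with XS:SA = 5:3 ⇒ S = (1/24, 19/24)
4. Y is the intersection of line ZV and line LS ⇒ Y = (6/11, 0)
2·[ASY] = 19/264, 2·[LAY] = -1/33
[ASY]:[LAY] = 19/264:-1/33 = -19/8

[ASY]:[LAY] = -19/8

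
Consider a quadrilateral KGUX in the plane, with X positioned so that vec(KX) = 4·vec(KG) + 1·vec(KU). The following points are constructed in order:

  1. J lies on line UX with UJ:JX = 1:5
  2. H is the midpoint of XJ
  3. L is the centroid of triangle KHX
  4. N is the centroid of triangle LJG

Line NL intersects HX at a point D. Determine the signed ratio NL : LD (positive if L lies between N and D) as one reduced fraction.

Assign K = (0, 0), G = (1, 0), U = (0, 1), X = (4, 1) — the answer is frame-independent, so this choice is without loss of generality.
1. J lies on line UX with UJ:JX = 1:5 ⇒ J = (2/3, 1)
2. H is the midpoint of XJ ⇒ H = (7/3, 1)
3. L is the centroid of triangle KHX ⇒ L = (19/9, 2/3)
4. N is the centroid of triangle LJG ⇒ N = (34/27, 5/9)
line NL meets HX at D = (14/3, 1)
L = N + t·(D−N) with t = 1/4, so NL:LD = 1/4:3/4

NL:LD = 1/3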